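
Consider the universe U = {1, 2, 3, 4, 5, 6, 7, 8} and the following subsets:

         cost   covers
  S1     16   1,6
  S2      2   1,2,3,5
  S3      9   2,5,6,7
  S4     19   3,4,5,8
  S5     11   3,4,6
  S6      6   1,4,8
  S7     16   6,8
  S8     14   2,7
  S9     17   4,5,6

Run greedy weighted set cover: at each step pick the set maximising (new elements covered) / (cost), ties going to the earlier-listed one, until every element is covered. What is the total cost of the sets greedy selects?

Pick 1: S2 adds 4 new (1, 2, 3, 5) at cost 2 (ratio 4/2).
Pick 2: S6 adds 2 new (4, 8) at cost 6 (ratio 2/6).
Pick 3: S3 adds 2 new (6, 7) at cost 9 (ratio 2/9).
Greedy total cost: 2 + 6 + 9 = 17.

17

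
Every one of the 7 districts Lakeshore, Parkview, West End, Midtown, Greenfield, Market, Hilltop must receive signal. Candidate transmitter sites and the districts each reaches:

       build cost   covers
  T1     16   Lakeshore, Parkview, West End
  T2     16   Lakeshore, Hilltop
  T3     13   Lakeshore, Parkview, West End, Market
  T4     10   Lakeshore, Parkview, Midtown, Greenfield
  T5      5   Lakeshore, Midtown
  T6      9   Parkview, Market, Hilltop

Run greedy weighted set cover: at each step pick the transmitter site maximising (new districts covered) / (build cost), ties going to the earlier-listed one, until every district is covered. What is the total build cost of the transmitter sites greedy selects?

Pick 1: T4 adds 4 new (Lakeshore, Parkview, Midtown, Greenfield) at build cost 10 (ratio 4/10).
Pick 2: T6 adds 2 new (Market, Hilltop) at build cost 9 (ratio 2/9).
Pick 3: T3 adds 1 new (West End) at build cost 13 (ratio 1/13).
Greedy total build cost: 10 + 9 + 13 = 32.

32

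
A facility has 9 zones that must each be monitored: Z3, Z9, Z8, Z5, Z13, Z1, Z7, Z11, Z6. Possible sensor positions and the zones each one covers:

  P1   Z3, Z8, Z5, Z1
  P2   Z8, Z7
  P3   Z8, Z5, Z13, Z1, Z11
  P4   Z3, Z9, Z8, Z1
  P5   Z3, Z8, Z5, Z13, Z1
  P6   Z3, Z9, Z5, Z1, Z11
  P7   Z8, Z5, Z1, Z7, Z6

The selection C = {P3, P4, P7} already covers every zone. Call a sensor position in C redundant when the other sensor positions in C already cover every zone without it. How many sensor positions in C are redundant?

Drop P3: Z13, Z11 uncovered — not redundant.
Drop P4: Z3, Z9 uncovered — not redundant.
Drop P7: Z7, Z6 uncovered — not redundant.
None of the sensor positions in C is redundant.

0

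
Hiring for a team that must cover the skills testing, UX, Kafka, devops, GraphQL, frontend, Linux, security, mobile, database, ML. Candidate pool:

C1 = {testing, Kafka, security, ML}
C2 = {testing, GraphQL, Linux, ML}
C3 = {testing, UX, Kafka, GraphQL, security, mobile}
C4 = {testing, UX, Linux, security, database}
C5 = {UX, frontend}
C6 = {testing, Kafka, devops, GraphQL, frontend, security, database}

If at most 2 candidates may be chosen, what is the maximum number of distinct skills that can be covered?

Choosing C2, C6 covers {testing, Kafka, devops, GraphQL, frontend, Linux, security, database, ML} — 9 skills.
No choice of 2 candidates does better; here UX, mobile are left uncovered.

9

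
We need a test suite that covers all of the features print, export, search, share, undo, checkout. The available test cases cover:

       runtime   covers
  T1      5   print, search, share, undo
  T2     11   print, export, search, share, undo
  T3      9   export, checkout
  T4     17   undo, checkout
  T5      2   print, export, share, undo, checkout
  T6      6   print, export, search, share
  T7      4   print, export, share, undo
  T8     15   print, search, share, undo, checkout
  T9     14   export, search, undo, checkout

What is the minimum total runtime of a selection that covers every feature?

T1, T5 cover every feature at runtime 5 + 2 = 7.
Any cover uses at least 2 test cases; among all covering selections none totals below 7.

7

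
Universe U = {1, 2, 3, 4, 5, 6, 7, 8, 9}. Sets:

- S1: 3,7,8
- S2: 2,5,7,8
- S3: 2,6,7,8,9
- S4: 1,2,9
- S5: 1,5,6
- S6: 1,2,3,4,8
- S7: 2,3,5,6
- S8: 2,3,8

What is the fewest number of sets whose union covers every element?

3

S2, S3, S6 together cover {1, 2, 3, 4, 5, 6, 7, 8, 9} — every element.
No 2 of the 8 sets cover everything (all 28 pairs fall short), so 3 is minimum.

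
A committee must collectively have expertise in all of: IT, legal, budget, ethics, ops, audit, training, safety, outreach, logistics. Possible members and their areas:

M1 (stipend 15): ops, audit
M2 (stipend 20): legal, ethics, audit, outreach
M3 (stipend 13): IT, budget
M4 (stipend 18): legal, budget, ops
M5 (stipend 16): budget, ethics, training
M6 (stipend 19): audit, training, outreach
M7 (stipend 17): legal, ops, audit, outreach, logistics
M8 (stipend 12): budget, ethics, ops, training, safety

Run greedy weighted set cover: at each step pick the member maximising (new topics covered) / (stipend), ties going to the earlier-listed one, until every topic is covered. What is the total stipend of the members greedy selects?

Pick 1: M8 adds 5 new (budget, ethics, ops, training, safety) at stipend 12 (ratio 5/12).
Pick 2: M7 adds 4 new (legal, audit, outreach, logistics) at stipend 17 (ratio 4/17).
Pick 3: M3 adds 1 new (IT) at stipend 13 (ratio 1/13).
Greedy total stipend: 12 + 17 + 13 = 42.

42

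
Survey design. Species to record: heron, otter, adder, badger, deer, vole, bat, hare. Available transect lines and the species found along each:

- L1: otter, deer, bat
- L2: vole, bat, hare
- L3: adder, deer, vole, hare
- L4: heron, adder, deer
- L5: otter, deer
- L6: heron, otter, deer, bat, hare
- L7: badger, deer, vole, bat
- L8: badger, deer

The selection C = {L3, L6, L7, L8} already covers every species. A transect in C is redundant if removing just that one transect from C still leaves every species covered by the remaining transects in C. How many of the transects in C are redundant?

2

Drop L3: adder uncovered — not redundant.
Drop L6: heron, otter uncovered — not redundant.
Drop L7: the rest still cover every species — redundant.
Drop L8: the rest still cover every species — redundant.
2 redundant: L7, L8.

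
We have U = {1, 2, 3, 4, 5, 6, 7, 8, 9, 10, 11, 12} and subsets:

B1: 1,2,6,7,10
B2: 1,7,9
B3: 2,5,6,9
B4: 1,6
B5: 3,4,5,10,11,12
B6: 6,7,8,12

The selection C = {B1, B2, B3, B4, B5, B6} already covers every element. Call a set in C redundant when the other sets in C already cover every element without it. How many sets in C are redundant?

4

Drop B1: the rest still cover every element — redundant.
Drop B2: the rest still cover every element — redundant.
Drop B3: the rest still cover every element — redundant.
Drop B4: the rest still cover every element — redundant.
Drop B5: 3, 4, 11 uncovered — not redundant.
Drop B6: 8 uncovered — not redundant.
4 redundant: B1, B2, B3, B4.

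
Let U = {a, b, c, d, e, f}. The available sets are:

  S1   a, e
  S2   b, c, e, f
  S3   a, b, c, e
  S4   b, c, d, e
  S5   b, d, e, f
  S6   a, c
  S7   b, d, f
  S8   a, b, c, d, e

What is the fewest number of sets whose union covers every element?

S2, S8 together cover {a, b, c, d, e, f} — every element.
No single set contains all 6 elements, so 2 is optimal.

2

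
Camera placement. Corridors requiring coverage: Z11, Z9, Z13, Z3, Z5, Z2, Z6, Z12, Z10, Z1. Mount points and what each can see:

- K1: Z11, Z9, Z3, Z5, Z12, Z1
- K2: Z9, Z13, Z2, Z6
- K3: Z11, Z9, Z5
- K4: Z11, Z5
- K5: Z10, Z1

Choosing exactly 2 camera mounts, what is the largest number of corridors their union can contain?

9

Choosing K1, K2 covers {Z11, Z9, Z13, Z3, Z5, Z2, Z6, Z12, Z1} — 9 corridors.
No choice of 2 camera mounts does better; here Z10 is left uncovered.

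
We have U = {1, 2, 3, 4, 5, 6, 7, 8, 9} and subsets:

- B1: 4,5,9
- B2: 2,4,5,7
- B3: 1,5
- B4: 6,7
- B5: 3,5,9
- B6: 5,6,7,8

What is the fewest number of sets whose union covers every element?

4

B2, B3, B5, B6 together cover {1, 2, 3, 4, 5, 6, 7, 8, 9} — every element.
No 3 of the 6 sets cover everything (all 20 triples fall short), so 4 is minimum.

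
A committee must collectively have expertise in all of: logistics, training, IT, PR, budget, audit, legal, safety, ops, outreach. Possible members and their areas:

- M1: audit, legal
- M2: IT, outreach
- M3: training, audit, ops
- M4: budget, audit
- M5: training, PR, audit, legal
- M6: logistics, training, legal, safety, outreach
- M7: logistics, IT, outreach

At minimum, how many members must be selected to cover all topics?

5

M2, M3, M4, M5, M6 together cover {logistics, training, IT, PR, budget, audit, legal, safety, ops, outreach} — every topic.
No 4 of the 7 members cover everything (all 35 size-4 selections fall short), so 5 is minimum.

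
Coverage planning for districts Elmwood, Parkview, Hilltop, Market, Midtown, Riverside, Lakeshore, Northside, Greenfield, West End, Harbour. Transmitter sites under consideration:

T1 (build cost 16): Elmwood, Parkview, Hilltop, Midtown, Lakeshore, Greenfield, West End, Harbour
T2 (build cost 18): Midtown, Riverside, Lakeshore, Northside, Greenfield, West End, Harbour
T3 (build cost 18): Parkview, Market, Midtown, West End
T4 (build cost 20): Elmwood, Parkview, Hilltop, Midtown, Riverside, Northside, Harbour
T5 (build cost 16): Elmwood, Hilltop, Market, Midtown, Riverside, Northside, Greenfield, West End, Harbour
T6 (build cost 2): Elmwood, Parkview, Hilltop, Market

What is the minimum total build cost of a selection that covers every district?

T2, T6 cover every district at build cost 18 + 2 = 20.
Any cover uses at least 2 transmitter sites; among all covering selections none totals below 20.

20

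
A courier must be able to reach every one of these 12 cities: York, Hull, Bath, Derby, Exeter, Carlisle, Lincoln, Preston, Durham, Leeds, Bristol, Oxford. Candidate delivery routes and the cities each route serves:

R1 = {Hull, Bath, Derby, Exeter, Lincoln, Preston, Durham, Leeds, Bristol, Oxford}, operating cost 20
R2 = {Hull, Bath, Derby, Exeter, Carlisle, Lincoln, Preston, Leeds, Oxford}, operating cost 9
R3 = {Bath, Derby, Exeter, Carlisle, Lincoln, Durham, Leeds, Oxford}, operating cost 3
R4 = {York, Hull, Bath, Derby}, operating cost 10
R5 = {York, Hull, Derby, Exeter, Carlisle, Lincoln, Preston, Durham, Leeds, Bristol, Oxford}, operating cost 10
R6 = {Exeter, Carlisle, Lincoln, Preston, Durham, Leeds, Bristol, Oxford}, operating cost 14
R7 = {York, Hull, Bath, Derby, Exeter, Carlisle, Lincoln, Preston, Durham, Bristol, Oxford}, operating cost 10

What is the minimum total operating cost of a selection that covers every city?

13

R3, R5 cover every city at operating cost 3 + 10 = 13.
Any cover uses at least 2 routes; among all covering selections none totals below 13.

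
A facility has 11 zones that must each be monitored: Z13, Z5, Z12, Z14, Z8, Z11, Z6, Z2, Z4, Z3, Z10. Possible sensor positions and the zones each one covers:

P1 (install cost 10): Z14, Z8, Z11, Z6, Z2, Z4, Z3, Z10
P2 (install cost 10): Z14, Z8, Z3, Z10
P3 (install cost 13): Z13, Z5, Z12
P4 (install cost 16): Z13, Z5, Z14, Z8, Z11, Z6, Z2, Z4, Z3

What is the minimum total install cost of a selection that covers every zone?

P1, P3 cover every zone at install cost 10 + 13 = 23.
Any cover uses at least 2 sensor positions; among all covering selections none totals below 23.

23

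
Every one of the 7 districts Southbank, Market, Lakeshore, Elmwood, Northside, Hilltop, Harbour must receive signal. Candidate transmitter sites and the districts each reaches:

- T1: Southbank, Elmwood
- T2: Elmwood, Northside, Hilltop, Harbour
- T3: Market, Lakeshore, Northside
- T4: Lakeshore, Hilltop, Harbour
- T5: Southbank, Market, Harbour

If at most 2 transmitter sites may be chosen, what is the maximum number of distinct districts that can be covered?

Choosing T2, T3 covers {Market, Lakeshore, Elmwood, Northside, Hilltop, Harbour} — 6 districts.
No choice of 2 transmitter sites does better; here Southbank is left uncovered.

6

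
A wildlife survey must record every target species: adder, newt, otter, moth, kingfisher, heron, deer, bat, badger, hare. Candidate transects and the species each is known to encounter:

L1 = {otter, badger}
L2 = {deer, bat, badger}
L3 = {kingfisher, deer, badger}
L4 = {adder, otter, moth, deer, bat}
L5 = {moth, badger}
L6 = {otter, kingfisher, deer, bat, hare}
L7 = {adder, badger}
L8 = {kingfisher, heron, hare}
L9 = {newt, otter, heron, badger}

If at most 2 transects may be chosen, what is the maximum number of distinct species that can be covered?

Choosing L4, L8 covers {adder, otter, moth, kingfisher, heron, deer, bat, hare} — 8 species.
No choice of 2 transects does better; here newt, badger are left uncovered.

8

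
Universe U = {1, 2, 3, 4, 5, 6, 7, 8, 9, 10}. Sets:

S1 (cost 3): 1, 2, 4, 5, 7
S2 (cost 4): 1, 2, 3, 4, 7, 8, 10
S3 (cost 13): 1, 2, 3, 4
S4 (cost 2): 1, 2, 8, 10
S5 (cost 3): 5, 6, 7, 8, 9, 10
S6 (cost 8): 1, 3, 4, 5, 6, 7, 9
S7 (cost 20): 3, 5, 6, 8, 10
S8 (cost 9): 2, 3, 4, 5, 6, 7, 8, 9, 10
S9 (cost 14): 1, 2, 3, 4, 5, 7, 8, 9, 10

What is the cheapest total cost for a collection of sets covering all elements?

7

S2, S5 cover every element at cost 4 + 3 = 7.
Any cover uses at least 2 sets; among all covering selections none totals below 7.
Greedy by coverage-per-cost would pick S4, S5, S2 for 9 — worse than the optimum 7.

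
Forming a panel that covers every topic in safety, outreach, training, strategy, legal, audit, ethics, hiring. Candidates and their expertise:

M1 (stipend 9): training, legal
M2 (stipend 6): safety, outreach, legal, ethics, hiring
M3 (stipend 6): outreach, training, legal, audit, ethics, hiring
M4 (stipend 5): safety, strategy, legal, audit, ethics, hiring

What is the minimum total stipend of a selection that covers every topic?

11

M3, M4 cover every topic at stipend 6 + 5 = 11.
Any cover uses at least 2 members; among all covering selections none totals below 11.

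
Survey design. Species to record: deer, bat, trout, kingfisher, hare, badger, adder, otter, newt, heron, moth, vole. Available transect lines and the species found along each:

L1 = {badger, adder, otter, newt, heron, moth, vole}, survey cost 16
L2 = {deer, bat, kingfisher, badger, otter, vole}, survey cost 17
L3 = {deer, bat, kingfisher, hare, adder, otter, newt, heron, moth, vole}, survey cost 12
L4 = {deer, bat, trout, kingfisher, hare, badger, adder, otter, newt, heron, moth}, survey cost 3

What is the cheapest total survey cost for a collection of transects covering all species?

L3, L4 cover every species at survey cost 12 + 3 = 15.
Any cover uses at least 2 transects; among all covering selections none totals below 15.

15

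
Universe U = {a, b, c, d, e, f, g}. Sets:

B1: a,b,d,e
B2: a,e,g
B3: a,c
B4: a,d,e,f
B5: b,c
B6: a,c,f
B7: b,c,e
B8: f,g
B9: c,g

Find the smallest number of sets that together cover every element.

3

B1, B2, B6 together cover {a, b, c, d, e, f, g} — every element.
No 2 of the 9 sets cover everything (all 36 pairs fall short), so 3 is minimum.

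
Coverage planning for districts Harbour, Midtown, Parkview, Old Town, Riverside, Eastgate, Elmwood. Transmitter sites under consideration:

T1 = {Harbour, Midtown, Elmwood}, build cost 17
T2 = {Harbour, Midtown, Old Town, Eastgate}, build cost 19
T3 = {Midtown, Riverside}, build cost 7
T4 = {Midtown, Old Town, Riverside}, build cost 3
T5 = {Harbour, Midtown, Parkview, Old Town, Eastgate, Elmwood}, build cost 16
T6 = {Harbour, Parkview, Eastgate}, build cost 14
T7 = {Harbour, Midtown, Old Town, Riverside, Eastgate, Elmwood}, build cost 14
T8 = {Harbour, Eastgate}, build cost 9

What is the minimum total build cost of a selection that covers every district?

T4, T5 cover every district at build cost 3 + 16 = 19.
Any cover uses at least 2 transmitter sites; among all covering selections none totals below 19.

19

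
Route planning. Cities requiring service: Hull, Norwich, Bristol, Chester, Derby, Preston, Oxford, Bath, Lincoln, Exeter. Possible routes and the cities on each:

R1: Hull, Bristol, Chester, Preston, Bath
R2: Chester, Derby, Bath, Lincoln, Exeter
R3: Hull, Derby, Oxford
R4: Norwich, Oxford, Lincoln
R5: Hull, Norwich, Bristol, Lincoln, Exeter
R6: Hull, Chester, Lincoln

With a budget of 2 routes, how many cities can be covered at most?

8

Choosing R1, R2 covers {Hull, Bristol, Chester, Derby, Preston, Bath, Lincoln, Exeter} — 8 cities.
No choice of 2 routes does better; here Norwich, Oxford are left uncovered.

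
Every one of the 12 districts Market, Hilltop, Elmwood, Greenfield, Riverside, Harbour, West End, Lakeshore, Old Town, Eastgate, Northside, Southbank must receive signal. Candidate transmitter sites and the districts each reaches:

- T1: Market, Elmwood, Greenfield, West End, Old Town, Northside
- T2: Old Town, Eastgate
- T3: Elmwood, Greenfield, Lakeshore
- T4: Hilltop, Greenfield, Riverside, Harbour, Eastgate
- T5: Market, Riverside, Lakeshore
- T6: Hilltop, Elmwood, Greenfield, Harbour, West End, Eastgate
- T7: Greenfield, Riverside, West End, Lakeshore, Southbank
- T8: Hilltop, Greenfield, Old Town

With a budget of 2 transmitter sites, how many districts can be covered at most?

10

Choosing T1, T4 covers {Market, Hilltop, Elmwood, Greenfield, Riverside, Harbour, West End, Old Town, Eastgate, Northside} — 10 districts.
No choice of 2 transmitter sites does better; here Lakeshore, Southbank are left uncovered.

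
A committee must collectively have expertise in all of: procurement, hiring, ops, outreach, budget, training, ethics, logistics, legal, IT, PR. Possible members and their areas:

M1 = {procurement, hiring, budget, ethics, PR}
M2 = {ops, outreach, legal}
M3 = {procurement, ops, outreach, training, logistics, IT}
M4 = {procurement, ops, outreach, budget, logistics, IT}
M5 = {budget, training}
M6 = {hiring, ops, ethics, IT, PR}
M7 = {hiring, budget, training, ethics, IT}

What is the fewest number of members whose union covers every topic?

M1, M2, M3 together cover {procurement, hiring, ops, outreach, budget, training, ethics, logistics, legal, IT, PR} — every topic.
No 2 of the 7 members cover everything (all 21 pairs fall short), so 3 is minimum.

3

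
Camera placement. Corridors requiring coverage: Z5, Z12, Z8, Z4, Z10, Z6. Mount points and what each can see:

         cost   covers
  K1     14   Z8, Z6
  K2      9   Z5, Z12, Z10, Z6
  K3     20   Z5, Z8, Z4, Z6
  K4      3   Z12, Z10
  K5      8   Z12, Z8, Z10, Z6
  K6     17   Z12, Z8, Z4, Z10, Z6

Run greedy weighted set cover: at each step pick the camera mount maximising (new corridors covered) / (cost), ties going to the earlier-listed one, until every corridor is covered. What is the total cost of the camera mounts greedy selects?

Pick 1: K4 adds 2 new (Z12, Z10) at cost 3 (ratio 2/3).
Pick 2: K5 adds 2 new (Z8, Z6) at cost 8 (ratio 2/8).
Pick 3: K2 adds 1 new (Z5) at cost 9 (ratio 1/9).
Pick 4: K6 adds 1 new (Z4) at cost 17 (ratio 1/17).
Greedy total cost: 3 + 8 + 9 + 17 = 37. (The true optimum is 23, so greedy overshoots here.)

37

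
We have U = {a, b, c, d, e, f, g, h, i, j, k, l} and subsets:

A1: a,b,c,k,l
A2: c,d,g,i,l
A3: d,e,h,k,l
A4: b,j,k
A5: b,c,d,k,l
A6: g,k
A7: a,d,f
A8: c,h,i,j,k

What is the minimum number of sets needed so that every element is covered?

A2, A3, A4, A7 together cover {a, b, c, d, e, f, g, h, i, j, k, l} — every element.
No 3 of the 8 sets cover everything (all 56 triples fall short), so 4 is minimum.
Greedy (largest uncovered first) would take A1, A2, A3, A4, A7 — 5 sets — but 4 suffice.

4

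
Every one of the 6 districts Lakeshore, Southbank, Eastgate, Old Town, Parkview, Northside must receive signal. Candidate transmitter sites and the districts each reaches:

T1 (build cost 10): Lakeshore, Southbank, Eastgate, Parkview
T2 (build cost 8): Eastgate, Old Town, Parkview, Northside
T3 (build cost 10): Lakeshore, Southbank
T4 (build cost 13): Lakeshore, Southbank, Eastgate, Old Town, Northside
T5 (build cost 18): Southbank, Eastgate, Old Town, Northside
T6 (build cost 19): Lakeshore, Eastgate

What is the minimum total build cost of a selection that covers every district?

18

T1, T2 cover every district at build cost 10 + 8 = 18.
Any cover uses at least 2 transmitter sites; among all covering selections none totals below 18.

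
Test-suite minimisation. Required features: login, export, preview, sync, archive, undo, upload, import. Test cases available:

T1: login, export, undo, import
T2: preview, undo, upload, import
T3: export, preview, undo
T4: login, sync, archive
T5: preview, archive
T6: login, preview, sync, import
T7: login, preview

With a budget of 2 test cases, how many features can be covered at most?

Choosing T2, T4 covers {login, preview, sync, archive, undo, upload, import} — 7 features.
No choice of 2 test cases does better; here export is left uncovered.

7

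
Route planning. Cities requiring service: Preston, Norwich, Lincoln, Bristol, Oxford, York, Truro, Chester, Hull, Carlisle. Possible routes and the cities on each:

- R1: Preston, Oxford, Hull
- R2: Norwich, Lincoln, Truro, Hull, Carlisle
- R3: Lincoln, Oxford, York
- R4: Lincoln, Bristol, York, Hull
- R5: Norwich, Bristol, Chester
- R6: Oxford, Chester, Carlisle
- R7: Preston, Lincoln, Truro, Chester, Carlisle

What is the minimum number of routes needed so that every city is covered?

4

R1, R2, R3, R5 together cover {Preston, Norwich, Lincoln, Bristol, Oxford, York, Truro, Chester, Hull, Carlisle} — every city.
No 3 of the 7 routes cover everything (all 35 triples fall short), so 4 is minimum.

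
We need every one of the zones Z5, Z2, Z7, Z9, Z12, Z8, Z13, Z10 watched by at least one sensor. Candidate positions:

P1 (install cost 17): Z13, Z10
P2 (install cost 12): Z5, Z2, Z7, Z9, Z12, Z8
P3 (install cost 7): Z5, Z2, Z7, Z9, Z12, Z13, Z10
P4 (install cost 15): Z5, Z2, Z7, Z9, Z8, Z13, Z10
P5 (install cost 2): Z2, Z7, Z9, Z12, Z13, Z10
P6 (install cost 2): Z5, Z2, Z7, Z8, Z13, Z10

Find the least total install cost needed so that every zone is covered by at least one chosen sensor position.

4

P5, P6 cover every zone at install cost 2 + 2 = 4.
Any cover uses at least 2 sensor positions; among all covering selections none totals below 4.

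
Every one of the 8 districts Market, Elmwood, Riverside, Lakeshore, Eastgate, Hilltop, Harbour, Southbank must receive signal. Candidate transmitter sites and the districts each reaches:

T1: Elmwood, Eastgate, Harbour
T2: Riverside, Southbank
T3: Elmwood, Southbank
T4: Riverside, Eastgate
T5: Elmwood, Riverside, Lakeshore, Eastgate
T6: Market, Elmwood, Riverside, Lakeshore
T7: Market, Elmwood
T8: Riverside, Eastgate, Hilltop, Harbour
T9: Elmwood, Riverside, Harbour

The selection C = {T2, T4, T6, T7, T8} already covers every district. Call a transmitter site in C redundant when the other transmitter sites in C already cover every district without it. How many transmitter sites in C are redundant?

2

Drop T2: Southbank uncovered — not redundant.
Drop T4: the rest still cover every district — redundant.
Drop T6: Lakeshore uncovered — not redundant.
Drop T7: the rest still cover every district — redundant.
Drop T8: Hilltop, Harbour uncovered — not redundant.
2 redundant: T4, T7.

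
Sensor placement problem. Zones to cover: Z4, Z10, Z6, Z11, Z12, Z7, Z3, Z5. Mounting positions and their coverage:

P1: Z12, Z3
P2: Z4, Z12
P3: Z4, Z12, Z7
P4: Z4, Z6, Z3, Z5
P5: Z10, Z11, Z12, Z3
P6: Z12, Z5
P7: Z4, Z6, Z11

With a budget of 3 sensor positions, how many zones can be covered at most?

8

Choosing P3, P4, P5 covers {Z4, Z10, Z6, Z11, Z12, Z7, Z3, Z5} — 8 zones.
That is all 8 zones.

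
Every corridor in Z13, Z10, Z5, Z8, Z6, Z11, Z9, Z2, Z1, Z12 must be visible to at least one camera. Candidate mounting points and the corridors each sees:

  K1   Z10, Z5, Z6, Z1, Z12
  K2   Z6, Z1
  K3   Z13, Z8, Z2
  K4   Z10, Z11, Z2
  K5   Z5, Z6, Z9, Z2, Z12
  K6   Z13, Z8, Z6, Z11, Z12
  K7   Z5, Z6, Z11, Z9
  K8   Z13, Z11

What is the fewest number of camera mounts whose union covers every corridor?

3

K1, K3, K7 together cover {Z13, Z10, Z5, Z8, Z6, Z11, Z9, Z2, Z1, Z12} — every corridor.
No 2 of the 8 camera mounts cover everything (all 28 pairs fall short), so 3 is minimum.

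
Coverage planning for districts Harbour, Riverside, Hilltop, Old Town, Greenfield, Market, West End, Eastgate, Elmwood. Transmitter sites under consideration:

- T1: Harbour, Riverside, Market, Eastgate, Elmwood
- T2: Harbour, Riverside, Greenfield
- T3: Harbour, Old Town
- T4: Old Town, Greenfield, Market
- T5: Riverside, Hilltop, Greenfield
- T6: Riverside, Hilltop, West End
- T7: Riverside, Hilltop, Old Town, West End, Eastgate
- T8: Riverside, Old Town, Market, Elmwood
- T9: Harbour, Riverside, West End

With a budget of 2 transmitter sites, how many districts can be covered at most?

Choosing T1, T7 covers {Harbour, Riverside, Hilltop, Old Town, Market, West End, Eastgate, Elmwood} — 8 districts.
No choice of 2 transmitter sites does better; here Greenfield is left uncovered.

8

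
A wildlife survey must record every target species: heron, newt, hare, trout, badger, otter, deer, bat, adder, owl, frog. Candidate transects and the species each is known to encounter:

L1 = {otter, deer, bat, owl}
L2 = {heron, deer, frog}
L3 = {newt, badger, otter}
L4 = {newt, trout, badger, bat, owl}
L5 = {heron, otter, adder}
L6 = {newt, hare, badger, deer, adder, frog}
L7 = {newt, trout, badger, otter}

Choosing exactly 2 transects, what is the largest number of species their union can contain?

Choosing L1, L6 covers {newt, hare, badger, otter, deer, bat, adder, owl, frog} — 9 species.
No choice of 2 transects does better; here heron, trout are left uncovered.

9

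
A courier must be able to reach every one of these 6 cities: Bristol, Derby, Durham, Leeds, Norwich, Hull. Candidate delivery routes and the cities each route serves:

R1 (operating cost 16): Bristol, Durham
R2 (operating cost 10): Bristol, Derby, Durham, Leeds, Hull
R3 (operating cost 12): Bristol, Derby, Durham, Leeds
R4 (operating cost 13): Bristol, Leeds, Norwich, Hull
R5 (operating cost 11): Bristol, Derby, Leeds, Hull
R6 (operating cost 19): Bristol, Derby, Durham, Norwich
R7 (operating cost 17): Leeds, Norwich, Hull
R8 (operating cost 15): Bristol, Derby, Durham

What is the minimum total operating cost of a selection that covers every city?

23

R2, R4 cover every city at operating cost 10 + 13 = 23.
Any cover uses at least 2 routes; among all covering selections none totals below 23.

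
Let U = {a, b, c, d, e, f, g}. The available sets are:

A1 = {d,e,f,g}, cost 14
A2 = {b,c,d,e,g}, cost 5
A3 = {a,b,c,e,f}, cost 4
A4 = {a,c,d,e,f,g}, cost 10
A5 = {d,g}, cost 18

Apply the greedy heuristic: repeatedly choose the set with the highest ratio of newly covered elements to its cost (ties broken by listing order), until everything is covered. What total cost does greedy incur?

Pick 1: A3 adds 5 new (a, b, c, e, f) at cost 4 (ratio 5/4).
Pick 2: A2 adds 2 new (d, g) at cost 5 (ratio 2/5).
Greedy total cost: 4 + 5 = 9.

9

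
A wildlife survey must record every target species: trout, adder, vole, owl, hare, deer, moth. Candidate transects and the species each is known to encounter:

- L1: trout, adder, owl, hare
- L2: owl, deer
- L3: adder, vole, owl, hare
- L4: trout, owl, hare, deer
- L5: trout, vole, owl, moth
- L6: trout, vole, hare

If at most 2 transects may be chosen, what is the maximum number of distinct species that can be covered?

Choosing L1, L5 covers {trout, adder, vole, owl, hare, moth} — 6 species.
No choice of 2 transects does better; here deer is left uncovered.

6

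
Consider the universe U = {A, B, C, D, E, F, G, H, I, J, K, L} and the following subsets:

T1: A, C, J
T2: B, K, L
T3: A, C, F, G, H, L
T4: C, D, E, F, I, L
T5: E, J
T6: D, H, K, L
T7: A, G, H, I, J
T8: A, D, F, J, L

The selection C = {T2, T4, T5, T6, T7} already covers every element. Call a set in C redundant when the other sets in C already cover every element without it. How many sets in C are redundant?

2

Drop T2: B uncovered — not redundant.
Drop T4: C, F uncovered — not redundant.
Drop T5: the rest still cover every element — redundant.
Drop T6: the rest still cover every element — redundant.
Drop T7: A, G uncovered — not redundant.
2 redundant: T5, T6.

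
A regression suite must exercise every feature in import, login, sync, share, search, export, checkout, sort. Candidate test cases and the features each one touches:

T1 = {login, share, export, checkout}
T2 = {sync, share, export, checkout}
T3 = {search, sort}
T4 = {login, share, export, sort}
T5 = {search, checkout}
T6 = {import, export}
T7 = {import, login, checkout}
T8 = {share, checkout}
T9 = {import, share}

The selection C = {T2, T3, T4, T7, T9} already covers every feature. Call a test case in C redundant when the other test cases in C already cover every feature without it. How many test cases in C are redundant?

3

Drop T2: sync uncovered — not redundant.
Drop T3: search uncovered — not redundant.
Drop T4: the rest still cover every feature — redundant.
Drop T7: the rest still cover every feature — redundant.
Drop T9: the rest still cover every feature — redundant.
3 redundant: T4, T7, T9.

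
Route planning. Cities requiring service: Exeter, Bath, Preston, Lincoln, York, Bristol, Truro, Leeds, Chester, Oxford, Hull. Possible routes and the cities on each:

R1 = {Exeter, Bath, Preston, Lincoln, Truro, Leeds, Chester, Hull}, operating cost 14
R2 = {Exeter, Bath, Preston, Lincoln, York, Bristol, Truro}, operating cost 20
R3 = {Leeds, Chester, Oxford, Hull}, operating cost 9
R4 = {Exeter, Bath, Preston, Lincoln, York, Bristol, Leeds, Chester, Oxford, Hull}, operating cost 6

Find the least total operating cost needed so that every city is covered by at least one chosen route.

20

R1, R4 cover every city at operating cost 14 + 6 = 20.
Any cover uses at least 2 routes; among all covering selections none totals below 20.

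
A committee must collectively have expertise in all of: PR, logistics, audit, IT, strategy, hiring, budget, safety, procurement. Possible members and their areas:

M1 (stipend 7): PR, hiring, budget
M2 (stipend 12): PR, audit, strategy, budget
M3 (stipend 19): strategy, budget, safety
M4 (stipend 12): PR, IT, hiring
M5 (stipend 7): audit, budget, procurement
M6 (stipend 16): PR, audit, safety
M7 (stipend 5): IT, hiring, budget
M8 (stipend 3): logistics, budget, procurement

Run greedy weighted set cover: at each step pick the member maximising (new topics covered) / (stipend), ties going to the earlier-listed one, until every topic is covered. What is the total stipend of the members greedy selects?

36

Pick 1: M8 adds 3 new (logistics, budget, procurement) at stipend 3 (ratio 3/3).
Pick 2: M7 adds 2 new (IT, hiring) at stipend 5 (ratio 2/5).
Pick 3: M2 adds 3 new (PR, audit, strategy) at stipend 12 (ratio 3/12).
Pick 4: M6 adds 1 new (safety) at stipend 16 (ratio 1/16).
Greedy total stipend: 3 + 5 + 12 + 16 = 36.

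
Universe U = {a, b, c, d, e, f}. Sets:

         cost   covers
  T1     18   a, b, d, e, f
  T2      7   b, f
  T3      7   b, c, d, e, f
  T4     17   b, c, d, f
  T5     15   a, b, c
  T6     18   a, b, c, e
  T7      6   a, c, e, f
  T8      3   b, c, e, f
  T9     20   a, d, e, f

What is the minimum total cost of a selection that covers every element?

13

T3, T7 cover every element at cost 7 + 6 = 13.
Any cover uses at least 2 sets; among all covering selections none totals below 13.
Greedy by coverage-per-cost would pick T8, T7, T3 for 16 — worse than the optimum 13.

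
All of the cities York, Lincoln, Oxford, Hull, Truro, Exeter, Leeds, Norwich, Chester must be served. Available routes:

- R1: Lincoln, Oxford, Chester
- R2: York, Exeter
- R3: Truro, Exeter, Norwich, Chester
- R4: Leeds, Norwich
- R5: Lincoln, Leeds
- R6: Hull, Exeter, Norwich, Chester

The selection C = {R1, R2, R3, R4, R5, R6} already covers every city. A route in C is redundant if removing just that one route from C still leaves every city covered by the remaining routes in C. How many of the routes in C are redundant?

Drop R1: Oxford uncovered — not redundant.
Drop R2: York uncovered — not redundant.
Drop R3: Truro uncovered — not redundant.
Drop R4: the rest still cover every city — redundant.
Drop R5: the rest still cover every city — redundant.
Drop R6: Hull uncovered — not redundant.
2 redundant: R4, R5.

2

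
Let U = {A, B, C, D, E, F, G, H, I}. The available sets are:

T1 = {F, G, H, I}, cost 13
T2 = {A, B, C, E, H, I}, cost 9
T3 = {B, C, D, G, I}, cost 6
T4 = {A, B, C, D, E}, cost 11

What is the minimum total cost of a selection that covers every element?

24

T1, T4 cover every element at cost 13 + 11 = 24.
Any cover uses at least 2 sets; among all covering selections none totals below 24.
Greedy by coverage-per-cost would pick T3, T2, T1 for 28 — worse than the optimum 24.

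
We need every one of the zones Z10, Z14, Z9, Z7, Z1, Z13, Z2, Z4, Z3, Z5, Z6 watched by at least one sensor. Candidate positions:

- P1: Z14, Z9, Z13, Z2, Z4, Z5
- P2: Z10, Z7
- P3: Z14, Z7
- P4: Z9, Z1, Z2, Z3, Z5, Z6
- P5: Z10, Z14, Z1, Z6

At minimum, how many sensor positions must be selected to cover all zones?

3

P1, P2, P4 together cover {Z10, Z14, Z9, Z7, Z1, Z13, Z2, Z4, Z3, Z5, Z6} — every zone.
No 2 of the 5 sensor positions cover everything (all 10 pairs fall short), so 3 is minimum.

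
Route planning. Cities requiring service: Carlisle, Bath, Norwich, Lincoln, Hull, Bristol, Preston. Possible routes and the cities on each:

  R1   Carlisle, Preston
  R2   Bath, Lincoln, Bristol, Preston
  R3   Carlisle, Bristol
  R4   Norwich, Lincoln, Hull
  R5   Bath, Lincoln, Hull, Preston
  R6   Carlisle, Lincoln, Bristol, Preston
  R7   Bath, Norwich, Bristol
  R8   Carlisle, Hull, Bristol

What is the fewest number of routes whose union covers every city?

3

R1, R2, R4 together cover {Carlisle, Bath, Norwich, Lincoln, Hull, Bristol, Preston} — every city.
No 2 of the 8 routes cover everything (all 28 pairs fall short), so 3 is minimum.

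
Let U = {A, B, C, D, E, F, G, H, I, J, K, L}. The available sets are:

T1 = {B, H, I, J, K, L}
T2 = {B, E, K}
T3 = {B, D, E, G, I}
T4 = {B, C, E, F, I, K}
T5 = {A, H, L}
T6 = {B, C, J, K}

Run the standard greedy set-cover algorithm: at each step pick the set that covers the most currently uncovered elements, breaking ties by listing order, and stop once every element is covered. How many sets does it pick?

4

Pick 1: T1 covers 6 new elements (B, H, I, J, K, L).
Pick 2: T3 covers 3 new elements (D, E, G).
Pick 3: T4 covers 2 new elements (C, F).
Pick 4: T5 covers 1 new elements (A).
Greedy uses 4 sets.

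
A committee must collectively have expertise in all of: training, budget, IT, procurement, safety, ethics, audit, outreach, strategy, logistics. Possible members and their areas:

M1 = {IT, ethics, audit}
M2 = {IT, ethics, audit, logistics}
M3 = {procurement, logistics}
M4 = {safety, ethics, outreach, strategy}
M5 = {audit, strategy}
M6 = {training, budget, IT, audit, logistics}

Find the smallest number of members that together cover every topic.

3

M3, M4, M6 together cover {training, budget, IT, procurement, safety, ethics, audit, outreach, strategy, logistics} — every topic.
No 2 of the 6 members cover everything (all 15 pairs fall short), so 3 is minimum.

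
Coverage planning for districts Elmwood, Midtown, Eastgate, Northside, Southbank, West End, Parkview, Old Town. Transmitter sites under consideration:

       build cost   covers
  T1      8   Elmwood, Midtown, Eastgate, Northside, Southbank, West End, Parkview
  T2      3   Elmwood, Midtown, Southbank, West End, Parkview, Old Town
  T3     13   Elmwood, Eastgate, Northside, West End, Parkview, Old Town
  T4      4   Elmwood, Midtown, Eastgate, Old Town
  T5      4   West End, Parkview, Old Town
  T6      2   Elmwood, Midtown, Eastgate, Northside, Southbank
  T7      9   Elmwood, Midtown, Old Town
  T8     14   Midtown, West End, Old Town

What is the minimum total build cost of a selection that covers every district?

5

T2, T6 cover every district at build cost 3 + 2 = 5.
Any cover uses at least 2 transmitter sites; among all covering selections none totals below 5.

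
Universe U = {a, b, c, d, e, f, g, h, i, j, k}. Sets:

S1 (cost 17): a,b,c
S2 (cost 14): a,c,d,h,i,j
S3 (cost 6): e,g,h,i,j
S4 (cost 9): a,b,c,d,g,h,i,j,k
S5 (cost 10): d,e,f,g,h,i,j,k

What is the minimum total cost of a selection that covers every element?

19

S4, S5 cover every element at cost 9 + 10 = 19.
Any cover uses at least 2 sets; among all covering selections none totals below 19.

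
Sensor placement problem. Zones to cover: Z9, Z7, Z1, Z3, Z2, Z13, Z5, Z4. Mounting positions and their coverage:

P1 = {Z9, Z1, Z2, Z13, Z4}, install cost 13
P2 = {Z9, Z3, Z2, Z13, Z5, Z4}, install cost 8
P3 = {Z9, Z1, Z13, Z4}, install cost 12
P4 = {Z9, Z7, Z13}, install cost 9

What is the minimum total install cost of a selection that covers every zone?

P2, P3, P4 cover every zone at install cost 8 + 12 + 9 = 29.
Any cover uses at least 3 sensor positions; among all covering selections none totals below 29.

29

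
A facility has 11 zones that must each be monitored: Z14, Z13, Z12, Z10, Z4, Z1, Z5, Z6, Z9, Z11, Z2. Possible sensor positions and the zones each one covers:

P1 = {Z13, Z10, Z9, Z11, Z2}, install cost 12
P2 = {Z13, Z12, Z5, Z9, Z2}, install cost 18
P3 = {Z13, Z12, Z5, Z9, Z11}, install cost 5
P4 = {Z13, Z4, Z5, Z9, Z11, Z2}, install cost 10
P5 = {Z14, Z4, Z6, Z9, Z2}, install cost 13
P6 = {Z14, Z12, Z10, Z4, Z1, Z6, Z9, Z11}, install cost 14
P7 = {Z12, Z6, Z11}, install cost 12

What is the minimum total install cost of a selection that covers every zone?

P4, P6 cover every zone at install cost 10 + 14 = 24.
Any cover uses at least 2 sensor positions; among all covering selections none totals below 24.
Greedy by coverage-per-install cost would pick P3, P6, P4 for 29 — worse than the optimum 24.

24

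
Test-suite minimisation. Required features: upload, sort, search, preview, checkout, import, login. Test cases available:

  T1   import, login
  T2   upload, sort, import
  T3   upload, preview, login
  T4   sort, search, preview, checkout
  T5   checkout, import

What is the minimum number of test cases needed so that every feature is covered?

3

T1, T2, T4 together cover {upload, sort, search, preview, checkout, import, login} — every feature.
No 2 of the 5 test cases cover everything (all 10 pairs fall short), so 3 is minimum.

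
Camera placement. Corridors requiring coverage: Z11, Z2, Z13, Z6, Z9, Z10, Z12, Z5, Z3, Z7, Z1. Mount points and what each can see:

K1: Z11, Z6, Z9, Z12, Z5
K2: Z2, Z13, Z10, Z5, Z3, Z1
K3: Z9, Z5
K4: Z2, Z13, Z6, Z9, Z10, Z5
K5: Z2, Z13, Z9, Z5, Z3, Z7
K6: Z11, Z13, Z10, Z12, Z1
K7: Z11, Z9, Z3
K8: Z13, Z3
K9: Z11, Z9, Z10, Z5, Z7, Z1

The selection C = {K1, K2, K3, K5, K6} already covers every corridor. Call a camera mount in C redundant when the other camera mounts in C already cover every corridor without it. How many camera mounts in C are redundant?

Drop K1: Z6 uncovered — not redundant.
Drop K2: the rest still cover every corridor — redundant.
Drop K3: the rest still cover every corridor — redundant.
Drop K5: Z7 uncovered — not redundant.
Drop K6: the rest still cover every corridor — redundant.
3 redundant: K2, K3, K6.

3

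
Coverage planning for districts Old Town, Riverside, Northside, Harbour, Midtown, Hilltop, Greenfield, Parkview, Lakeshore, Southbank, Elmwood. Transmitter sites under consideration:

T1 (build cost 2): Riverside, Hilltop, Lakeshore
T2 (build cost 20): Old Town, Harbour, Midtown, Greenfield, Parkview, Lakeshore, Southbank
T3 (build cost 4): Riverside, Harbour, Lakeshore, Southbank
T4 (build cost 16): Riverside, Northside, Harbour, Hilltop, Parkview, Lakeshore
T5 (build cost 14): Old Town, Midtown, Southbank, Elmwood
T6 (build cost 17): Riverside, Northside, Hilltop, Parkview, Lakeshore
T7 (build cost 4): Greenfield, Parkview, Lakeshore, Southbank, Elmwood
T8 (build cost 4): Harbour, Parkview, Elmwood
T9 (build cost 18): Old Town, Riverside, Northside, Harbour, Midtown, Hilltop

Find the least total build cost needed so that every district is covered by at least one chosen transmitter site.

22

T7, T9 cover every district at build cost 4 + 18 = 22.
Any cover uses at least 2 transmitter sites; among all covering selections none totals below 22.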